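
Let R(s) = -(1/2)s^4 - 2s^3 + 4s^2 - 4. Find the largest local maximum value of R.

R'(s) = -2s^3 - 6s^2 + 8s. Setting R'(s) = 0 gives s ∈ {-4, 0, 1}.
Since R''(s) = -6s^2 - 12s + 8, we get R''(-4) = -40 < 0 ⇒ local maximum; R''(0) = 8 > 0 ⇒ local minimum; R''(1) = -10 < 0 ⇒ local maximum.
Thus R has its largest local maximum at s = -4, with value 60.

60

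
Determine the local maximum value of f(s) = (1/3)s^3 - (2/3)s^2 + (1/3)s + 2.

f'(s) = s^2 - (4/3)s + 1/3. Setting f'(s) = 0 gives s ∈ {1/3, 1}.
Second-derivative test with f''(s) = 2s - 4/3: f''(1/3) = -2/3 < 0 ⇒ local maximum; f''(1) = 2/3 > 0 ⇒ local minimum.
The local maximum is f(1/3) = 166/81.

166/81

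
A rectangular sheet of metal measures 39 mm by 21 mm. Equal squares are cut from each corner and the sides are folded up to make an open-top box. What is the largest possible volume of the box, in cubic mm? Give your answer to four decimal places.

1621.2173

With cut size x, the volume is V(x) = x(39 − 2x)(21 − 2x) for 0 < x < 10.5.
V'(x) = 12x^2 − 240x + 819. Setting V'(x) = 0 gives x ≈ 4.3653 (the root in (0, 10.5)).
V''(x) = 24x − 240 is negative there, so this is the maximum; V ≈ 1621.2173.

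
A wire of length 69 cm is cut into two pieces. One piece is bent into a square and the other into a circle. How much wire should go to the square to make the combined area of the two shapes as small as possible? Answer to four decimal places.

Let x be the length used for the square. Square side x/4; circle radius (69−x)/(2π).
A(x) = (x/4)² + π·((69−x)/(2π))² = x²/16 + (69−x)²/(4π) for 0 ≤ x ≤ 69. A'(x) = x/8 − (69−x)/(2π) = 0 gives x = 4·69/(π+4) ≈ 38.6468.
A'' = 1/8 + 1/(2π) > 0, so this gives the minimum combined area; x ≈ 38.6468 cm to the square.

38.6468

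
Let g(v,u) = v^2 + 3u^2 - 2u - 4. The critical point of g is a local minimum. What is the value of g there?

∂g/∂v = 2v = 0 and ∂g/∂u = 6u - 2 = 0, so (v, u) = (0, 1/3).
The Hessian has g_{vv} = 2, g_{uu} = 6, g_{vu} = 0, giving D = 12 > 0 with g_{vv} > 0, so the point is a local minimum.
g(0, 1/3) = -13/3.

-13/3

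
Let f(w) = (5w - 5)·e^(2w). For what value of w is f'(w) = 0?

1/2

f'(w) = 5·e^(2w) + (5w - 5)·2·e^(2w) = (10w - 5)·e^(2w). Since e^(2w) > 0, the only critical point is w = 1/2.
f''(1/2) has the same sign as 10 > 0, so this is a local minimum.
f(1/2) = (-5/2)·e^(1) ≈ -6.7957.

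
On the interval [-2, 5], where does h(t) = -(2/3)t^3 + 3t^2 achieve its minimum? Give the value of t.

5

Differentiating, h'(t) = -2t^2 + 6t; which vanishes at t = 0 and t = 3.
Compare values at every candidate in [-2, 5]: h(-2) = 52/3, h(0) = 0, h(3) = 9, h(5) = -25/3.
So the minimum is h(5) = -25/3.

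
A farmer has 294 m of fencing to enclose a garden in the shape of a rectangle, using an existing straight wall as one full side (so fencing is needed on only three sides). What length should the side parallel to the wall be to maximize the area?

147

Let the sides perpendicular to the wall have length x and the parallel side y, so 2x + y = 294 and the area is A = xy = x(294 − 2x).
A'(x) = 294 − 4x = 0 gives x = 147/2, and A''(x) = −4 < 0 confirms a maximum.
Then y = 294 − 2·147/2 = 147 and A = 21609/2.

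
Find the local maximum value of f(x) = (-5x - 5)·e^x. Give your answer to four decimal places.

By the product rule, f'(x) = (-5x - 10)·e^x. Since e^x > 0, the only critical point is x = -2.
f''(-2) has the same sign as -5 < 0, so this is a local maximum.
f(-2) = (5)·e^(-2) ≈ 0.6767.

0.6767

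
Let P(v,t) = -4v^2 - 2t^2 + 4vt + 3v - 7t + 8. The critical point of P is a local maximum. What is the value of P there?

129/8

∂P/∂v = -8v + 4t + 3 = 0 and ∂P/∂t = 4v - 4t - 7 = 0, so (v, t) = (-1, -11/4).
The Hessian has P_{vv} = -8, P_{tt} = -4, P_{vt} = 4, giving D = 16 > 0 with P_{vv} < 0, so the point is a local maximum.
P(-1, -11/4) = 129/8.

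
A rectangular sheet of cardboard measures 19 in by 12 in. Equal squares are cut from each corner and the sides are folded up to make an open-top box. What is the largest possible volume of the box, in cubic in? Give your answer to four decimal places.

With cut size x, the volume is V(x) = x(19 − 2x)(12 − 2x) for 0 < x < 6.
V'(x) = 12x^2 − 124x + 228. Setting V'(x) = 0 gives x ≈ 2.3928 (the root in (0, 6)).
V''(x) = 24x − 124 is negative there, so this is the maximum; V ≈ 245.3777.

245.3777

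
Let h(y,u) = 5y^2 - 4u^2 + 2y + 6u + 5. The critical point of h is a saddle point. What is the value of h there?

∂h/∂y = 10y + 2 = 0 and ∂h/∂u = -8u + 6 = 0, so (y, u) = (-1/5, 3/4).
The Hessian has h_{yy} = 10, h_{uu} = -8, h_{yu} = 0, giving D = -80 < 0, so the point is a saddle point.
h(-1/5, 3/4) = 141/20.

141/20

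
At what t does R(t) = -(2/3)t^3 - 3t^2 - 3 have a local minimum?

-3

R'(t) = -2t^2 - 6t = 0 at t = -3, 0.
Second-derivative test with R''(t) = -4t - 6: R''(-3) = 6 > 0 ⇒ local minimum; R''(0) = -6 < 0 ⇒ local maximum.
The local minimum is R(-3) = -12.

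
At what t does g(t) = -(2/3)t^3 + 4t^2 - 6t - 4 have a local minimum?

g'(t) = -2t^2 + 8t - 6. Setting g'(t) = 0 gives t ∈ {1, 3}.
Since g''(t) = -4t + 8, we get g''(1) = 4 > 0 ⇒ local minimum; g''(3) = -4 < 0 ⇒ local maximum.
Thus g has its local minimum at t = 1, with value -20/3.

1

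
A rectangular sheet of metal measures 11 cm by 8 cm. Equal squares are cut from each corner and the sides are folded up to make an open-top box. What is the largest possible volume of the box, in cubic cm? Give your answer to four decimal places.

60.0126

With cut size x, the volume is V(x) = x(11 − 2x)(8 − 2x) for 0 < x < 4.
V'(x) = 12x^2 − 76x + 88. Setting V'(x) = 0 gives x ≈ 1.5252 (the root in (0, 4)).
V''(x) = 24x − 76 is negative there, so this is the maximum; V ≈ 60.0126.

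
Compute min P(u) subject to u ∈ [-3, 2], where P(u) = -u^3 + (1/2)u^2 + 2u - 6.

-8

Differentiating, P'(u) = -3u^2 + u + 2; which vanishes at u = -2/3 and u = 1.
Compare values at every candidate in [-3, 2]: P(-3) = 39/2, P(-2/3) = -184/27, P(1) = -9/2, P(2) = -8.
So the minimum is P(2) = -8.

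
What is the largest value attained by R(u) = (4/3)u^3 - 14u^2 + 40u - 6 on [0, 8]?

Differentiating, R'(u) = 4u^2 - 28u + 40; which vanishes at u = 2 and u = 5.
Compare values at every candidate in [0, 8]: R(0) = -6, R(2) = 86/3, R(5) = 32/3, R(8) = 302/3.
Hence the absolute maximum is 302/3 at u = 8.

302/3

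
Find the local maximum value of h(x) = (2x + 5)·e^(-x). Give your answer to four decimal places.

8.9634

Differentiating with the product rule gives h'(x) = (-2x - 3)·e^(-x). Since e^(-x) > 0, the only critical point is x = -3/2.
h''(-3/2) has the same sign as -2 < 0, so this is a local maximum.
h(-3/2) = (2)·e^(3/2) ≈ 8.9634.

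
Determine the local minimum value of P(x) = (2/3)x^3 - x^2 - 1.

-4/3

P'(x) = 2x^2 - 2x = 0 at x = 0, 1.
Since P''(x) = 4x - 2, we get P''(0) = -2 < 0 ⇒ local maximum; P''(1) = 2 > 0 ⇒ local minimum.
So the local minimum value is P(1) = -4/3.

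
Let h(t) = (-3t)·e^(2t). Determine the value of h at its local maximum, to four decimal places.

0.5518

h'(t) = (-3)·e^(2t) + (-3t)·2·e^(2t) = (-6t - 3)·e^(2t). Since e^(2t) > 0, the only critical point is t = -1/2.
h''(-1/2) has the same sign as -6 < 0, so this is a local maximum.
h(-1/2) = (3/2)·e^(-1) ≈ 0.5518.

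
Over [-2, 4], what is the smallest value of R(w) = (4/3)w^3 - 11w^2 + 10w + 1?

R'(w) = 4w^2 - 22w + 10, whose only zero in [-2, 4] is w = 1/2.
Candidates: R(-2) = -221/3; R(1/2) = 41/12; R(4) = -149/3.
So the minimum is R(-2) = -221/3.

-221/3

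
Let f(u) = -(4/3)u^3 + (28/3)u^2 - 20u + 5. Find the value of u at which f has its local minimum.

5/3

Critical points: f'(u) = -4u^2 + (56/3)u - 20 vanishes at u = 5/3, 3.
Since f''(u) = -8u + 56/3, we get f''(5/3) = 16/3 > 0 ⇒ local minimum; f''(3) = -16/3 < 0 ⇒ local maximum.
Thus f has its local minimum at u = 5/3, with value -695/81.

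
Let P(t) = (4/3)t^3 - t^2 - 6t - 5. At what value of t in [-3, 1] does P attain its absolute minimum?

-3

P'(t) = 4t^2 - 2t - 6, whose only zero in [-3, 1] is t = -1.
Compare values at every candidate in [-3, 1]: P(-3) = -32, P(-1) = -4/3, P(1) = -32/3.
So the minimum is P(-3) = -32.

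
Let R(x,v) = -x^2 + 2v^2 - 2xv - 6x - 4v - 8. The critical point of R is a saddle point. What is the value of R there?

2/3

∂R/∂x = -2x - 2v - 6 = 0 and ∂R/∂v = -2x + 4v - 4 = 0, so (x, v) = (-8/3, -1/3).
The Hessian has R_{xx} = -2, R_{vv} = 4, R_{xv} = -2, giving D = -12 < 0, so the point is a saddle point.
R(-8/3, -1/3) = 2/3.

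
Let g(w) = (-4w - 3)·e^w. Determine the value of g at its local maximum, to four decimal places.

By the product rule, g'(w) = (-4w - 7)·e^w. Since e^w > 0, the only critical point is w = -7/4.
g''(-7/4) has the same sign as -4 < 0, so this is a local maximum.
g(-7/4) = (4)·e^(-7/4) ≈ 0.6951.

0.6951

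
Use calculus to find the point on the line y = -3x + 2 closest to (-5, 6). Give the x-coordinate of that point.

Minimize D(x)^2 = (x + 5)^2 + (-3x - 4)^2.
d/dx[D^2] = 2(x + 5) + 2·(-3)·(-3x - 4) = 0 ⇒ x = -17/10.
Then y = 71/10 and the distance is √(121/10) ≈ 3.4785.

-17/10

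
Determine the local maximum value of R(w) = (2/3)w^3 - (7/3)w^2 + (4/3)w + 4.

341/81

R'(w) = 2w^2 - (14/3)w + 4/3. Setting R'(w) = 0 gives w ∈ {1/3, 2}.
Since R''(w) = 4w - 14/3, we get R''(1/3) = -10/3 < 0 ⇒ local maximum; R''(2) = 10/3 > 0 ⇒ local minimum.
The local maximum is R(1/3) = 341/81.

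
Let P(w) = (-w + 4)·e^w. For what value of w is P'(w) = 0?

Differentiating with the product rule gives P'(w) = (-w + 3)·e^w. Since e^w > 0, the only critical point is w = 3.
P''(3) has the same sign as -1 < 0, so this is a local maximum.
P(3) = (1)·e^(3) ≈ 20.0855.

3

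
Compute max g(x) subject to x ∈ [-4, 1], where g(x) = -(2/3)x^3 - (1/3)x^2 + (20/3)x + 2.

38/3

The derivative is -2x^2 - (2/3)x + 20/3, whose only zero in [-4, 1] is x = -2.
Evaluating at the critical points and endpoints: g(-4) = 38/3, g(-2) = -22/3, g(1) = 23/3.
The maximum over the interval is 38/3, attained at x = -4.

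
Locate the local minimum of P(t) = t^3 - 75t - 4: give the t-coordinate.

5

P'(t) = 3t^2 - 75. Setting P'(t) = 0 gives t ∈ {-5, 5}.
P''(t) = 6t. P''(-5) = -30 < 0 ⇒ local maximum; P''(5) = 30 > 0 ⇒ local minimum.
Thus P has its local minimum at t = 5, with value -254.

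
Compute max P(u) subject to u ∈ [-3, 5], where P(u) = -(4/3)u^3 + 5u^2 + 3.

84

P'(u) = -4u^2 + 10u, which vanishes at u = 0 and u = 5/2.
Candidates: P(-3) = 84; P(0) = 3; P(5/2) = 161/12; P(5) = -116/3.
The maximum over the interval is 84, attained at u = -3.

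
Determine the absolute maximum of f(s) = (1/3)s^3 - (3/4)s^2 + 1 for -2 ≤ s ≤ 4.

f'(s) = s^2 - (3/2)s, which vanishes at s = 0 and s = 3/2.
Candidates: f(-2) = -14/3; f(0) = 1; f(3/2) = 7/16; f(4) = 31/3.
The maximum over the interval is 31/3, attained at s = 4.

31/3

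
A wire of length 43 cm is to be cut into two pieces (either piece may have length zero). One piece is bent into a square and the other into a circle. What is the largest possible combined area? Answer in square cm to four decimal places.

Let x be the length used for the square. Square side x/4; circle radius (43−x)/(2π).
A(x) = (x/4)² + π·((43−x)/(2π))² = x²/16 + (43−x)²/(4π) for 0 ≤ x ≤ 43. A'(x) = x/8 − (43−x)/(2π) = 0 gives x = 4·43/(π+4) ≈ 24.0843.
A'' > 0, so the interior critical point is a minimum; the maximum is at an endpoint. A(0) = 147.1387 and A(43) = 115.5625, so the largest area is 147.1387.

147.1387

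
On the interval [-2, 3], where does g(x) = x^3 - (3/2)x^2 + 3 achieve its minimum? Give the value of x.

-2

Differentiating, g'(x) = 3x^2 - 3x; which vanishes at x = 0 and x = 1.
Evaluating at the critical points and endpoints: g(-2) = -11; g(0) = 3; g(1) = 5/2; g(3) = 33/2.
So the minimum is g(-2) = -11.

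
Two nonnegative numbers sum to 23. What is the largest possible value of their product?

529/4

With x + y = 23, the product is P(x) = x(23 − x).
P'(x) = 23 − 2x = 0 gives x = 23/2; P'' = −2 < 0, so this is the maximum.
P = 23/2·23/2 = 529/4.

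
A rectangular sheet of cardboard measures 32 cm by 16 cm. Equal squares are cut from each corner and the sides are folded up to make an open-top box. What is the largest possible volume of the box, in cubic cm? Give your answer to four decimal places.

788.2756

With cut size x, the volume is V(x) = x(32 − 2x)(16 − 2x) for 0 < x < 8.
V'(x) = 12x^2 − 192x + 512. Setting V'(x) = 0 gives x ≈ 3.3812 (the root in (0, 8)).
V''(x) = 24x − 192 is negative there, so this is the maximum; V ≈ 788.2756.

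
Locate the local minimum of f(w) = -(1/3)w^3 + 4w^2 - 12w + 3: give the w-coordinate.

2

f'(w) = -w^2 + 8w - 12. Setting f'(w) = 0 gives w ∈ {2, 6}.
Since f''(w) = -2w + 8, we get f''(2) = 4 > 0 ⇒ local minimum; f''(6) = -4 < 0 ⇒ local maximum.
So the local minimum value is f(2) = -23/3.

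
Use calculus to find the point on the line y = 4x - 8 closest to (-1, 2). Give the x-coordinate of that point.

39/17

Minimize D(x)^2 = (x + 1)^2 + (4x - 10)^2.
d/dx[D^2] = 2(x + 1) + 2·4·(4x - 10) = 0 ⇒ x = 39/17.
Then y = 20/17 and the distance is √(196/17) ≈ 3.3955.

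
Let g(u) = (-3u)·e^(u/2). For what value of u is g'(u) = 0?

-2

By the product rule, g'(u) = (-(3/2)u - 3)·e^(u/2). Since e^(u/2) > 0, the only critical point is u = -2.
g''(-2) has the same sign as -3/2 < 0, so this is a local maximum.
g(-2) = (6)·e^(-1) ≈ 2.2073.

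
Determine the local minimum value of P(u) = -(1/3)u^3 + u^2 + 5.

P'(u) = -u^2 + 2u. Setting P'(u) = 0 gives u ∈ {0, 2}.
Second-derivative test with P''(u) = -2u + 2: P''(0) = 2 > 0 ⇒ local minimum; P''(2) = -2 < 0 ⇒ local maximum.
Thus P has its local minimum at u = 0, with value 5.

5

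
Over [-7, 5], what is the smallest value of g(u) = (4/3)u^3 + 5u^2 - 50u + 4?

-827/12

Differentiating, g'(u) = 4u^2 + 10u - 50; which vanishes at u = -5 and u = 5/2.
Candidates: g(-7) = 425/3; g(-5) = 637/3; g(5/2) = -827/12; g(5) = 137/3.
Hence the absolute minimum is -827/12 at u = 5/2.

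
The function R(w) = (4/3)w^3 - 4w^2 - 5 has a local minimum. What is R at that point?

-31/3

R'(w) = 4w^2 - 8w. Setting R'(w) = 0 gives w ∈ {0, 2}.
R''(w) = 8w - 8. R''(0) = -8 < 0 ⇒ local maximum; R''(2) = 8 > 0 ⇒ local minimum.
The local minimum is R(2) = -31/3.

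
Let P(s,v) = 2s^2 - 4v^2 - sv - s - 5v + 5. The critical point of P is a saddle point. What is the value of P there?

∂P/∂s = 4s - v - 1 = 0 and ∂P/∂v = -s - 8v - 5 = 0, so (s, v) = (1/11, -7/11).
The Hessian has P_{ss} = 4, P_{vv} = -8, P_{sv} = -1, giving D = -33 < 0, so the point is a saddle point.
P(1/11, -7/11) = 72/11.

72/11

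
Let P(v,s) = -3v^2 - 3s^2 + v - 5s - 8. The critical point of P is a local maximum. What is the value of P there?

∂P/∂v = -6v + 1 = 0 and ∂P/∂s = -6s - 5 = 0, so (v, s) = (1/6, -5/6).
The Hessian has P_{vv} = -6, P_{ss} = -6, P_{vs} = 0, giving D = 36 > 0 with P_{vv} < 0, so the point is a local maximum.
P(1/6, -5/6) = -35/6.

-35/6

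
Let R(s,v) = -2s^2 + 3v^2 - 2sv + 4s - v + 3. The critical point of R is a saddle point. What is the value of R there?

∂R/∂s = -4s - 2v + 4 = 0 and ∂R/∂v = -2s + 6v - 1 = 0, so (s, v) = (11/14, 3/7).
The Hessian has R_{ss} = -4, R_{vv} = 6, R_{sv} = -2, giving D = -28 < 0, so the point is a saddle point.
R(11/14, 3/7) = 61/14.

61/14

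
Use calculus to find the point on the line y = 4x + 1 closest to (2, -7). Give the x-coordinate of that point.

Minimize D(x)^2 = (x - 2)^2 + (4x + 8)^2.
d/dx[D^2] = 2(x - 2) + 2·4·(4x + 8) = 0 ⇒ x = -30/17.
Then y = -103/17 and the distance is √(256/17) ≈ 3.8806.

-30/17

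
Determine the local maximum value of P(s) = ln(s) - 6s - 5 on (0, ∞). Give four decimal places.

P'(s) = 1/s − 6 = 0 gives s = 1/6.
P''(s) = -1/s², which is negative for s > 0, so this is a local maximum.
P(1/6) = 1·ln(1/6) - 1 - 5 ≈ -7.7918.

-7.7918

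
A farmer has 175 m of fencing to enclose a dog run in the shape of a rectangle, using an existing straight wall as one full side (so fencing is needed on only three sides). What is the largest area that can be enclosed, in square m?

Let the sides perpendicular to the wall have length x and the parallel side y, so 2x + y = 175 and the area is A = xy = x(175 − 2x).
A'(x) = 175 − 4x = 0 gives x = 175/4, and A''(x) = −4 < 0 confirms a maximum.
Then y = 175 − 2·175/4 = 175/2 and A = 30625/8.

30625/8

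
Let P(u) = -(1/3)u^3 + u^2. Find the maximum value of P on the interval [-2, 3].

The derivative is -u^2 + 2u, which vanishes at u = 0 and u = 2.
Candidates: P(-2) = 20/3; P(0) = 0; P(2) = 4/3; P(3) = 0.
Hence the absolute maximum is 20/3 at u = -2.

20/3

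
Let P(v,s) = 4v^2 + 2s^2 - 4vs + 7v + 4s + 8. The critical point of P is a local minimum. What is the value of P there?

-73/8

∂P/∂v = 8v - 4s + 7 = 0 and ∂P/∂s = -4v + 4s + 4 = 0, so (v, s) = (-11/4, -15/4).
The Hessian has P_{vv} = 8, P_{ss} = 4, P_{vs} = -4, giving D = 16 > 0 with P_{vv} > 0, so the point is a local minimum.
P(-11/4, -15/4) = -73/8.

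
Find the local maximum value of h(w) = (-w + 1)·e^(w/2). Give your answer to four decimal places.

1.2131

Differentiating with the product rule gives h'(w) = (-(1/2)w - 1/2)·e^(w/2). Since e^(w/2) > 0, the only critical point is w = -1.
h''(-1) has the same sign as -1/2 < 0, so this is a local maximum.
h(-1) = (2)·e^(-1/2) ≈ 1.2131.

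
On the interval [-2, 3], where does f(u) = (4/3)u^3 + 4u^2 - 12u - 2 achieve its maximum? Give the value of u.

3

The derivative is 4u^2 + 8u - 12, whose only zero in [-2, 3] is u = 1.
Compare values at every candidate in [-2, 3]: f(-2) = 82/3; f(1) = -26/3; f(3) = 34.
So the maximum is f(3) = 34.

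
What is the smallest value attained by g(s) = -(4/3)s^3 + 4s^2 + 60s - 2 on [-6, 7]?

-110

g'(s) = -4s^2 + 8s + 60, which vanishes at s = -3 and s = 5.
Candidates: g(-6) = 70,  g(-3) = -110,  g(5) = 694/3,  g(7) = 470/3.
Hence the absolute minimum is -110 at s = -3.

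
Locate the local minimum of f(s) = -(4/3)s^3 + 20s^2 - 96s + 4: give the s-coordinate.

4

f'(s) = -4s^2 + 40s - 96. Setting f'(s) = 0 gives s ∈ {4, 6}.
Since f''(s) = -8s + 40, we get f''(4) = 8 > 0 ⇒ local minimum; f''(6) = -8 < 0 ⇒ local maximum.
So the local minimum value is f(4) = -436/3.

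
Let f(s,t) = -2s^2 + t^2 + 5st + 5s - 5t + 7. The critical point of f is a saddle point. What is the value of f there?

331/33

∂f/∂s = -4s + 5t + 5 = 0 and ∂f/∂t = 5s + 2t - 5 = 0, so (s, t) = (35/33, -5/33).
The Hessian has f_{ss} = -4, f_{tt} = 2, f_{st} = 5, giving D = -33 < 0, so the point is a saddle point.
f(35/33, -5/33) = 331/33.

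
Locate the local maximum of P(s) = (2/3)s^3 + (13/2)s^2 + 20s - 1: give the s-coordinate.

-4

Critical points: P'(s) = 2s^2 + 13s + 20 vanishes at s = -4, -5/2.
Second-derivative test with P''(s) = 4s + 13: P''(-4) = -3 < 0 ⇒ local maximum; P''(-5/2) = 3 > 0 ⇒ local minimum.
Thus P has its local maximum at s = -4, with value -59/3.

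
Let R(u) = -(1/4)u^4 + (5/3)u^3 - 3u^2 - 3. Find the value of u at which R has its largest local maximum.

R'(u) = -u^3 + 5u^2 - 6u. Setting R'(u) = 0 gives u ∈ {0, 2, 3}.
Since R''(u) = -3u^2 + 10u - 6, we get R''(0) = -6 < 0 ⇒ local maximum; R''(2) = 2 > 0 ⇒ local minimum; R''(3) = -3 < 0 ⇒ local maximum.
Thus R has its largest local maximum at u = 0, with value -3.

0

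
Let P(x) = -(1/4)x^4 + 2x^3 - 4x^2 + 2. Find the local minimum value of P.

P'(x) = -x^3 + 6x^2 - 8x = 0 at x = 0, 2, 4.
Since P''(x) = -3x^2 + 12x - 8, we get P''(0) = -8 < 0 ⇒ local maximum; P''(2) = 4 > 0 ⇒ local minimum; P''(4) = -8 < 0 ⇒ local maximum.
So the local minimum value is P(2) = -2.

-2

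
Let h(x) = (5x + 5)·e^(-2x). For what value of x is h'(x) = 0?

Differentiating with the product rule gives h'(x) = (-10x - 5)·e^(-2x). Since e^(-2x) > 0, the only critical point is x = -1/2.
h''(-1/2) has the same sign as -10 < 0, so this is a local maximum.
h(-1/2) = (5/2)·e^(1) ≈ 6.7957.

-1/2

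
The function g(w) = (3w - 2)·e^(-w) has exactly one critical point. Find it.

g'(w) = 3·e^(-w) + (3w - 2)·(-1)·e^(-w) = (-3w + 5)·e^(-w). Since e^(-w) > 0, the only critical point is w = 5/3.
g''(5/3) has the same sign as -3 < 0, so this is a local maximum.
g(5/3) = (3)·e^(-5/3) ≈ 0.5666.

5/3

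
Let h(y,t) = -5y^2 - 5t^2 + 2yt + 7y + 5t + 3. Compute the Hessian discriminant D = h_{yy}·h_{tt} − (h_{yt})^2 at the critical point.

96

∂h/∂y = -10y + 2t + 7 = 0 and ∂h/∂t = 2y - 10t + 5 = 0, so (y, t) = (5/6, 2/3).
The Hessian has h_{yy} = -10, h_{tt} = -10, h_{yt} = 2, giving D = 96 > 0 with h_{yy} < 0, so the point is a local maximum.
D = (-10)·(-10) − (2)^2 = 96.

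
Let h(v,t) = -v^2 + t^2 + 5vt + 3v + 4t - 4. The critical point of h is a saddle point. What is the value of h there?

-183/29

∂h/∂v = -2v + 5t + 3 = 0 and ∂h/∂t = 5v + 2t + 4 = 0, so (v, t) = (-14/29, -23/29).
The Hessian has h_{vv} = -2, h_{tt} = 2, h_{vt} = 5, giving D = -29 < 0, so the point is a saddle point.
h(-14/29, -23/29) = -183/29.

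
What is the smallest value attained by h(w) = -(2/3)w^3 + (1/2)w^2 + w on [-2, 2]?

-4/3

The derivative is -2w^2 + w + 1, which vanishes at w = -1/2 and w = 1.
Compare values at every candidate in [-2, 2]: h(-2) = 16/3, h(-1/2) = -7/24, h(1) = 5/6, h(2) = -4/3.
So the minimum is h(2) = -4/3.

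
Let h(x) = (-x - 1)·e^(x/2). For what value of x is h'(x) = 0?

-3

By the product rule, h'(x) = (-(1/2)x - 3/2)·e^(x/2). Since e^(x/2) > 0, the only critical point is x = -3.
h''(-3) has the same sign as -1/2 < 0, so this is a local maximum.
h(-3) = (2)·e^(-3/2) ≈ 0.4463.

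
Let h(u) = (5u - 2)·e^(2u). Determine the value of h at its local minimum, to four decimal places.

-2.0468

h'(u) = 5·e^(2u) + (5u - 2)·2·e^(2u) = (10u + 1)·e^(2u). Since e^(2u) > 0, the only critical point is u = -1/10.
h''(-1/10) has the same sign as 10 > 0, so this is a local minimum.
h(-1/10) = (-5/2)·e^(-1/5) ≈ -2.0468.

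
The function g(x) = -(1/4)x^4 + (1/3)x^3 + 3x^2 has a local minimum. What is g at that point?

0

g'(x) = -x^3 + x^2 + 6x = 0 at x = -2, 0, 3.
g''(x) = -3x^2 + 2x + 6. g''(-2) = -10 < 0 ⇒ local maximum; g''(0) = 6 > 0 ⇒ local minimum; g''(3) = -15 < 0 ⇒ local maximum.
So the local minimum value is g(0) = 0.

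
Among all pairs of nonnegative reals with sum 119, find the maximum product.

14161/4

With x + y = 119, the product is P(x) = x(119 − x).
P'(x) = 119 − 2x = 0 gives x = 119/2; P'' = −2 < 0, so this is the maximum.
P = 119/2·119/2 = 14161/4.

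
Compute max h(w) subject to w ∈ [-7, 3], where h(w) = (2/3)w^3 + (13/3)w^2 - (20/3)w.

175/3

The derivative is 2w^2 + (26/3)w - 20/3, which vanishes at w = -5 and w = 2/3.
Candidates: h(-7) = 91/3; h(-5) = 175/3; h(2/3) = -188/81; h(3) = 37.
So the maximum is h(-5) = 175/3.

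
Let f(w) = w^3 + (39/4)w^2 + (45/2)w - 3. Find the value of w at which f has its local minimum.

-3/2

Critical points: f'(w) = 3w^2 + (39/2)w + 45/2 vanishes at w = -5, -3/2.
Second-derivative test with f''(w) = 6w + 39/2: f''(-5) = -21/2 < 0 ⇒ local maximum; f''(-3/2) = 21/2 > 0 ⇒ local minimum.
Thus f has its local minimum at w = -3/2, with value -291/16.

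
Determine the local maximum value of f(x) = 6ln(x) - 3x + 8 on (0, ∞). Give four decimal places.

6.1589

f'(x) = 6/x − 3 = 0 gives x = 2.
f''(x) = -6/x², which is negative for x > 0, so this is a local maximum.
f(2) = 6·ln(2) - 6 + 8 ≈ 6.1589.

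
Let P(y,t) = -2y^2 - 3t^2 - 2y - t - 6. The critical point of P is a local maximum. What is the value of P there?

-65/12

∂P/∂y = -4y - 2 = 0 and ∂P/∂t = -6t - 1 = 0, so (y, t) = (-1/2, -1/6).
The Hessian has P_{yy} = -4, P_{tt} = -6, P_{yt} = 0, giving D = 24 > 0 with P_{yy} < 0, so the point is a local maximum.
P(-1/2, -1/6) = -65/12.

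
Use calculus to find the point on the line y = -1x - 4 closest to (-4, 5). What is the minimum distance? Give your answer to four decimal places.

Minimize D(x)^2 = (x + 4)^2 + (-x - 9)^2.
d/dx[D^2] = 2(x + 4) + 2·(-1)·(-x - 9) = 0 ⇒ x = -13/2.
Then y = 5/2 and the distance is √(25/2) ≈ 3.5355.

3.5355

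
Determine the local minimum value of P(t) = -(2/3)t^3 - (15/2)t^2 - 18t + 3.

-15

Critical points: P'(t) = -2t^2 - 15t - 18 vanishes at t = -6, -3/2.
Since P''(t) = -4t - 15, we get P''(-6) = 9 > 0 ⇒ local minimum; P''(-3/2) = -9 < 0 ⇒ local maximum.
The local minimum is P(-6) = -15.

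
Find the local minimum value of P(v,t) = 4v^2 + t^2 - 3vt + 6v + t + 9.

5/7

∂P/∂v = 8v - 3t + 6 = 0 and ∂P/∂t = -3v + 2t + 1 = 0, so (v, t) = (-15/7, -26/7).
The Hessian has P_{vv} = 8, P_{tt} = 2, P_{vt} = -3, giving D = 7 > 0 with P_{vv} > 0, so the point is a local minimum.
P(-15/7, -26/7) = 5/7.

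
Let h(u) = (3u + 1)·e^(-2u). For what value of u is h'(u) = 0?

1/6

h'(u) = 3·e^(-2u) + (3u + 1)·(-2)·e^(-2u) = (-6u + 1)·e^(-2u). Since e^(-2u) > 0, the only critical point is u = 1/6.
h''(1/6) has the same sign as -6 < 0, so this is a local maximum.
h(1/6) = (3/2)·e^(-1/3) ≈ 1.0748.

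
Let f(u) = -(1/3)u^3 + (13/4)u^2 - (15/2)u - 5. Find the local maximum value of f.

Critical points: f'(u) = -u^2 + (13/2)u - 15/2 vanishes at u = 3/2, 5.
Second-derivative test with f''(u) = -2u + 13/2: f''(3/2) = 7/2 > 0 ⇒ local minimum; f''(5) = -7/2 < 0 ⇒ local maximum.
The local maximum is f(5) = -35/12.

-35/12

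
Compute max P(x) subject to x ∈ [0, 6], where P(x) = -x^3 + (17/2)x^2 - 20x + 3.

Differentiating, P'(x) = -3x^2 + 17x - 20; which vanishes at x = 5/3 and x = 4.
Compare values at every candidate in [0, 6]: P(0) = 3; P(5/3) = -613/54; P(4) = -5; P(6) = -27.
The maximum over the interval is 3, attained at x = 0.

3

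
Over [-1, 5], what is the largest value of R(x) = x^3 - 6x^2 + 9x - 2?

18

Differentiating, R'(x) = 3x^2 - 12x + 9; which vanishes at x = 1 and x = 3.
Compare values at every candidate in [-1, 5]: R(-1) = -18; R(1) = 2; R(3) = -2; R(5) = 18.
So the maximum is R(5) = 18.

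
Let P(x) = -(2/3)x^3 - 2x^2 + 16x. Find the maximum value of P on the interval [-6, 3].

The derivative is -2x^2 - 4x + 16, which vanishes at x = -4 and x = 2.
Evaluating at the critical points and endpoints: P(-6) = -24, P(-4) = -160/3, P(2) = 56/3, P(3) = 12.
Hence the absolute maximum is 56/3 at x = 2.

56/3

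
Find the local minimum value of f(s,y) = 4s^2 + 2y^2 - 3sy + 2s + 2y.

-36/23

∂f/∂s = 8s - 3y + 2 = 0 and ∂f/∂y = -3s + 4y + 2 = 0, so (s, y) = (-14/23, -22/23).
The Hessian has f_{ss} = 8, f_{yy} = 4, f_{sy} = -3, giving D = 23 > 0 with f_{ss} > 0, so the point is a local minimum.
f(-14/23, -22/23) = -36/23.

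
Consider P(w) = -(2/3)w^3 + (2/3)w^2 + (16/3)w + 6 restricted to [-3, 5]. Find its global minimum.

-34

The derivative is -2w^2 + (4/3)w + 16/3, which vanishes at w = -4/3 and w = 2.
Compare values at every candidate in [-3, 5]: P(-3) = 14, P(-4/3) = 134/81, P(2) = 14, P(5) = -34.
The minimum over the interval is -34, attained at w = 5.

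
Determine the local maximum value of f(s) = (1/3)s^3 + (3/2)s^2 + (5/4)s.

f'(s) = s^2 + 3s + 5/4. Setting f'(s) = 0 gives s ∈ {-5/2, -1/2}.
f''(s) = 2s + 3. f''(-5/2) = -2 < 0 ⇒ local maximum; f''(-1/2) = 2 > 0 ⇒ local minimum.
The local maximum is f(-5/2) = 25/24.

25/24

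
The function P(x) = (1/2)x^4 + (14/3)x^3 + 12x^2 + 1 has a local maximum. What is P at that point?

P'(x) = 2x^3 + 14x^2 + 24x. Setting P'(x) = 0 gives x ∈ {-4, -3, 0}.
Since P''(x) = 6x^2 + 28x + 24, we get P''(-4) = 8 > 0 ⇒ local minimum; P''(-3) = -6 < 0 ⇒ local maximum; P''(0) = 24 > 0 ⇒ local minimum.
Thus P has its local maximum at x = -3, with value 47/2.

47/2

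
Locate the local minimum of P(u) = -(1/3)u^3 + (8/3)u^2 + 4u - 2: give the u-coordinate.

-2/3

P'(u) = -u^2 + (16/3)u + 4. Setting P'(u) = 0 gives u ∈ {-2/3, 6}.
Second-derivative test with P''(u) = -2u + 16/3: P''(-2/3) = 20/3 > 0 ⇒ local minimum; P''(6) = -20/3 < 0 ⇒ local maximum.
The local minimum is P(-2/3) = -274/81.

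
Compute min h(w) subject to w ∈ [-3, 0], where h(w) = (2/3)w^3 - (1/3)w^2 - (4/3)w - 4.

-21

h'(w) = 2w^2 - (2/3)w - 4/3, whose only zero in [-3, 0] is w = -2/3.
Candidates: h(-3) = -21; h(-2/3) = -280/81; h(0) = -4.
The minimum over the interval is -21, attained at w = -3.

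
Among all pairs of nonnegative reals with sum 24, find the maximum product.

With x + y = 24, the product is P(x) = x(24 − x).
P'(x) = 24 − 2x = 0 gives x = 12; P'' = −2 < 0, so this is the maximum.
P = 12·12 = 144.

144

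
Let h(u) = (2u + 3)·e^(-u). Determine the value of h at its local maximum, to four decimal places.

3.2974

Differentiating with the product rule gives h'(u) = (-2u - 1)·e^(-u). Since e^(-u) > 0, the only critical point is u = -1/2.
h''(-1/2) has the same sign as -2 < 0, so this is a local maximum.
h(-1/2) = (2)·e^(1/2) ≈ 3.2974.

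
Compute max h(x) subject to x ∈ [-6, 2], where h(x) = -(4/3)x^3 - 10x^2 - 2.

-2

The derivative is -4x^2 - 20x, which vanishes at x = -5 and x = 0.
Candidates: h(-6) = -74, h(-5) = -256/3, h(0) = -2, h(2) = -158/3.
The maximum over the interval is -2, attained at x = 0.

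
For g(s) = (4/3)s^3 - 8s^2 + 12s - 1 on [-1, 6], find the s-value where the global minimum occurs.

The derivative is 4s^2 - 16s + 12, which vanishes at s = 1 and s = 3.
Candidates: g(-1) = -67/3, g(1) = 13/3, g(3) = -1, g(6) = 71.
The minimum over the interval is -67/3, attained at s = -1.

-1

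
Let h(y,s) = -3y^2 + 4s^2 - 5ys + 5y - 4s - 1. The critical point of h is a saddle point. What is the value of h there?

∂h/∂y = -6y - 5s + 5 = 0 and ∂h/∂s = -5y + 8s - 4 = 0, so (y, s) = (20/73, 49/73).
The Hessian has h_{yy} = -6, h_{ss} = 8, h_{ys} = -5, giving D = -73 < 0, so the point is a saddle point.
h(20/73, 49/73) = -121/73.

-121/73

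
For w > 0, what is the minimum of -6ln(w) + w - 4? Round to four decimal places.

-8.7506

h'(w) = -6/w + 1 = 0 gives w = 6.
h''(w) = 6/w², which is positive for w > 0, so this is a local minimum.
h(6) = -6·ln(6) + 6 - 4 ≈ -8.7506.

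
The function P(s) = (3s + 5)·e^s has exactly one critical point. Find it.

-8/3

P'(s) = 3·e^s + (3s + 5)·1·e^s = (3s + 8)·e^s. Since e^s > 0, the only critical point is s = -8/3.
P''(-8/3) has the same sign as 3 > 0, so this is a local minimum.
P(-8/3) = (-3)·e^(-8/3) ≈ -0.2085.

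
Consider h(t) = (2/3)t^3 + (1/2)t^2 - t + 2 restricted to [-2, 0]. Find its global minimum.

2/3

h'(t) = 2t^2 + t - 1, whose only zero in [-2, 0] is t = -1.
Evaluating at the critical points and endpoints: h(-2) = 2/3, h(-1) = 17/6, h(0) = 2.
Hence the absolute minimum is 2/3 at t = -2.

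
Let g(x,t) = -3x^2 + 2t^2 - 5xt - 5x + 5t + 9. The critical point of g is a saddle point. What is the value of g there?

291/49

∂g/∂x = -6x - 5t - 5 = 0 and ∂g/∂t = -5x + 4t + 5 = 0, so (x, t) = (5/49, -55/49).
The Hessian has g_{xx} = -6, g_{tt} = 4, g_{xt} = -5, giving D = -49 < 0, so the point is a saddle point.
g(5/49, -55/49) = 291/49.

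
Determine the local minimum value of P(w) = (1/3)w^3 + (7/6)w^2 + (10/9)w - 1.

P'(w) = w^2 + (7/3)w + 10/9. Setting P'(w) = 0 gives w ∈ {-5/3, -2/3}.
P''(w) = 2w + 7/3. P''(-5/3) = -1 < 0 ⇒ local maximum; P''(-2/3) = 1 > 0 ⇒ local minimum.
The local minimum is P(-2/3) = -107/81.

-107/81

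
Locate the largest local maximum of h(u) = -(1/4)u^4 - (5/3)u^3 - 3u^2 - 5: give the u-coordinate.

Critical points: h'(u) = -u^3 - 5u^2 - 6u vanishes at u = -3, -2, 0.
h''(u) = -3u^2 - 10u - 6. h''(-3) = -3 < 0 ⇒ local maximum; h''(-2) = 2 > 0 ⇒ local minimum; h''(0) = -6 < 0 ⇒ local maximum.
Thus h has its largest local maximum at u = 0, with value -5.

0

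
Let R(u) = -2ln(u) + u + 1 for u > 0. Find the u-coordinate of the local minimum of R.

R'(u) = -2/u + 1 = 0 gives u = 2.
R''(u) = 2/u², which is positive for u > 0, so this is a local minimum.
R(2) = -2·ln(2) + 2 + 1 ≈ 1.6137.

2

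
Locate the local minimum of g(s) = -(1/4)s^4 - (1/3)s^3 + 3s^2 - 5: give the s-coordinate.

0

g'(s) = -s^3 - s^2 + 6s = 0 at s = -3, 0, 2.
Second-derivative test with g''(s) = -3s^2 - 2s + 6: g''(-3) = -15 < 0 ⇒ local maximum; g''(0) = 6 > 0 ⇒ local minimum; g''(2) = -10 < 0 ⇒ local maximum.
The local minimum is g(0) = -5.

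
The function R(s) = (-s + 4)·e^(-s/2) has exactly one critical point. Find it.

By the product rule, R'(s) = ((1/2)s - 3)·e^(-s/2). Since e^(-s/2) > 0, the only critical point is s = 6.
R''(6) has the same sign as 1/2 > 0, so this is a local minimum.
R(6) = (-2)·e^(-3) ≈ -0.0996.

6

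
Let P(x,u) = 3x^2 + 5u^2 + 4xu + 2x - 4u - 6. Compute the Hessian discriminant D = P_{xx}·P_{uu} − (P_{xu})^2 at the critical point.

∂P/∂x = 6x + 4u + 2 = 0 and ∂P/∂u = 4x + 10u - 4 = 0, so (x, u) = (-9/11, 8/11).
The Hessian has P_{xx} = 6, P_{uu} = 10, P_{xu} = 4, giving D = 44 > 0 with P_{xx} > 0, so the point is a local minimum.
D = (6)·(10) − (4)^2 = 44.

44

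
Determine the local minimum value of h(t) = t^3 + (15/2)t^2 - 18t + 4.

-11/2

Critical points: h'(t) = 3t^2 + 15t - 18 vanishes at t = -6, 1.
Second-derivative test with h''(t) = 6t + 15: h''(-6) = -21 < 0 ⇒ local maximum; h''(1) = 21 > 0 ⇒ local minimum.
So the local minimum value is h(1) = -11/2.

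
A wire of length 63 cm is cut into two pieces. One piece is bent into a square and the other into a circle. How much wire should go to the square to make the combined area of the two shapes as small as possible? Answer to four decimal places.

35.2862

Let x be the length used for the square. Square side x/4; circle radius (63−x)/(2π).
A(x) = (x/4)² + π·((63−x)/(2π))² = x²/16 + (63−x)²/(4π) for 0 ≤ x ≤ 63. A'(x) = x/8 − (63−x)/(2π) = 0 gives x = 4·63/(π+4) ≈ 35.2862.
A'' = 1/8 + 1/(2π) > 0, so this gives the minimum combined area; x ≈ 35.2862 cm to the square.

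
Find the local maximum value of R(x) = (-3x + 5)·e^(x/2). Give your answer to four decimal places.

5.0789

By the product rule, R'(x) = (-(3/2)x - 1/2)·e^(x/2). Since e^(x/2) > 0, the only critical point is x = -1/3.
R''(-1/3) has the same sign as -3/2 < 0, so this is a local maximum.
R(-1/3) = (6)·e^(-1/6) ≈ 5.0789.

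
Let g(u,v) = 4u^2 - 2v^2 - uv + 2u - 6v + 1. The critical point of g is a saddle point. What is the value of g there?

157/33

∂g/∂u = 8u - v + 2 = 0 and ∂g/∂v = -u - 4v - 6 = 0, so (u, v) = (-14/33, -46/33).
The Hessian has g_{uu} = 8, g_{vv} = -4, g_{uv} = -1, giving D = -33 < 0, so the point is a saddle point.
g(-14/33, -46/33) = 157/33.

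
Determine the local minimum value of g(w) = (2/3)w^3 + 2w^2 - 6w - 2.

Critical points: g'(w) = 2w^2 + 4w - 6 vanishes at w = -3, 1.
Second-derivative test with g''(w) = 4w + 4: g''(-3) = -8 < 0 ⇒ local maximum; g''(1) = 8 > 0 ⇒ local minimum.
So the local minimum value is g(1) = -16/3.

-16/3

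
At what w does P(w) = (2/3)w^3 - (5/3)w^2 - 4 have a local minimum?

5/3

Critical points: P'(w) = 2w^2 - (10/3)w vanishes at w = 0, 5/3.
Since P''(w) = 4w - 10/3, we get P''(0) = -10/3 < 0 ⇒ local maximum; P''(5/3) = 10/3 > 0 ⇒ local minimum.
The local minimum is P(5/3) = -449/81.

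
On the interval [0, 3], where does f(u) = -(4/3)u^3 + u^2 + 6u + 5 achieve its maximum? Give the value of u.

3/2

f'(u) = -4u^2 + 2u + 6, whose only zero in [0, 3] is u = 3/2.
Candidates: f(0) = 5,  f(3/2) = 47/4,  f(3) = -4.
Hence the absolute maximum is 47/4 at u = 3/2.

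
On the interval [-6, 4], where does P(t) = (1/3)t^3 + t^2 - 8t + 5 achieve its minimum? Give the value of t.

P'(t) = t^2 + 2t - 8, which vanishes at t = -4 and t = 2.
Candidates: P(-6) = 17, P(-4) = 95/3, P(2) = -13/3, P(4) = 31/3.
The minimum over the interval is -13/3, attained at t = 2.

2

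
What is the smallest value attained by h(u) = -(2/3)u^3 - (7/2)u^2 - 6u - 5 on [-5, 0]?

-5

h'(u) = -2u^2 - 7u - 6, which vanishes at u = -2 and u = -3/2.
Evaluating at the critical points and endpoints: h(-5) = 125/6,  h(-2) = -5/3,  h(-3/2) = -13/8,  h(0) = -5.
Hence the absolute minimum is -5 at u = 0.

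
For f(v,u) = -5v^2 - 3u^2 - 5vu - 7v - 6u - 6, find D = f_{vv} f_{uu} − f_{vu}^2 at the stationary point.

∂f/∂v = -10v - 5u - 7 = 0 and ∂f/∂u = -5v - 6u - 6 = 0, so (v, u) = (-12/35, -5/7).
The Hessian has f_{vv} = -10, f_{uu} = -6, f_{vu} = -5, giving D = 35 > 0 with f_{vv} < 0, so the point is a local maximum.
D = (-10)·(-6) − (-5)^2 = 35.

35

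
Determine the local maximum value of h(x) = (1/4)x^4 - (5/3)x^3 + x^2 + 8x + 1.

h'(x) = x^3 - 5x^2 + 2x + 8 = 0 at x = -1, 2, 4.
Since h''(x) = 3x^2 - 10x + 2, we get h''(-1) = 15 > 0 ⇒ local minimum; h''(2) = -6 < 0 ⇒ local maximum; h''(4) = 10 > 0 ⇒ local minimum.
Thus h has its local maximum at x = 2, with value 35/3.

35/3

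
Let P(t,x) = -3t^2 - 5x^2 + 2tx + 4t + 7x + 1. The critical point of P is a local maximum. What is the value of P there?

339/56

∂P/∂t = -6t + 2x + 4 = 0 and ∂P/∂x = 2t - 10x + 7 = 0, so (t, x) = (27/28, 25/28).
The Hessian has P_{tt} = -6, P_{xx} = -10, P_{tx} = 2, giving D = 56 > 0 with P_{tt} < 0, so the point is a local maximum.
P(27/28, 25/28) = 339/56.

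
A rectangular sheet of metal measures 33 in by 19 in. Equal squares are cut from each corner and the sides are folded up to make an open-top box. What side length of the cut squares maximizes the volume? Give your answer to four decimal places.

With cut size x, the volume is V(x) = x(33 − 2x)(19 − 2x) for 0 < x < 9.5.
V'(x) = 12x^2 − 208x + 627. Setting V'(x) = 0 gives x ≈ 3.8853 (the root in (0, 9.5)).
V''(x) = 24x − 208 is negative there, so this is the maximum; V ≈ 1100.7483.

3.8853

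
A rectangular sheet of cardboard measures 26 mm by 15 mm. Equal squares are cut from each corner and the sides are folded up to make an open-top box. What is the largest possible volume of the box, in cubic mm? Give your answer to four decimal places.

540.1968

With cut size x, the volume is V(x) = x(26 − 2x)(15 − 2x) for 0 < x < 7.5.
V'(x) = 12x^2 − 164x + 390. Setting V'(x) = 0 gives x ≈ 3.0658 (the root in (0, 7.5)).
V''(x) = 24x − 164 is negative there, so this is the maximum; V ≈ 540.1968.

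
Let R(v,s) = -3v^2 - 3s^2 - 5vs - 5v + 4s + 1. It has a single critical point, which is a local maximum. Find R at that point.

234/11

∂R/∂v = -6v - 5s - 5 = 0 and ∂R/∂s = -5v - 6s + 4 = 0, so (v, s) = (-50/11, 49/11).
The Hessian has R_{vv} = -6, R_{ss} = -6, R_{vs} = -5, giving D = 11 > 0 with R_{vv} < 0, so the point is a local maximum.
R(-50/11, 49/11) = 234/11.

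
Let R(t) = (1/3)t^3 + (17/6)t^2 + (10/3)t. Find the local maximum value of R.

R'(t) = t^2 + (17/3)t + 10/3 = 0 at t = -5, -2/3.
Second-derivative test with R''(t) = 2t + 17/3: R''(-5) = -13/3 < 0 ⇒ local maximum; R''(-2/3) = 13/3 > 0 ⇒ local minimum.
Thus R has its local maximum at t = -5, with value 25/2.

25/2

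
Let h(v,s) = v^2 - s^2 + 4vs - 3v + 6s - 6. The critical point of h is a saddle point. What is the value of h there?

∂h/∂v = 2v + 4s - 3 = 0 and ∂h/∂s = 4v - 2s + 6 = 0, so (v, s) = (-9/10, 6/5).
The Hessian has h_{vv} = 2, h_{ss} = -2, h_{vs} = 4, giving D = -20 < 0, so the point is a saddle point.
h(-9/10, 6/5) = -21/20.

-21/20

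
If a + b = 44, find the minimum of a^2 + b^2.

968

With a + b = 44, a^2 + b^2 = a^2 + (44 − a)^2.
The derivative 2a − 2(44 − a) = 4a − 88 vanishes at a = 22; second derivative 4 > 0, a minimum.
The minimum is 2·(22)^2 = 968.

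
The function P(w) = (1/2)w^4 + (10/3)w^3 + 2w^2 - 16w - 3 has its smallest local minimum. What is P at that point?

P'(w) = 2w^3 + 10w^2 + 4w - 16 = 0 at w = -4, -2, 1.
Since P''(w) = 6w^2 + 20w + 4, we get P''(-4) = 20 > 0 ⇒ local minimum; P''(-2) = -12 < 0 ⇒ local maximum; P''(1) = 30 > 0 ⇒ local minimum.
So the smallest local minimum value is P(1) = -79/6.

-79/6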